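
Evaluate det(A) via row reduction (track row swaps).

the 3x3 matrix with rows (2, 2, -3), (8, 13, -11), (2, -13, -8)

Forward elimination:
R2 <- R2 - (4)*R1:  [ 0  5  1 ]
R3 <- R3 - (1)*R1:  [   0  -15   -5 ]
R3 <- R3 - (-3)*R2:  [  0   0  -2 ]
Upper-triangular form:
[ 2  2  -3 ]
[ 0  5   1 ]
[ 0  0  -2 ]
det(A) = (-1)^0 * (2) * (5) * (-2) = -20  (0 row swaps -> sign +1)

det(A) = -20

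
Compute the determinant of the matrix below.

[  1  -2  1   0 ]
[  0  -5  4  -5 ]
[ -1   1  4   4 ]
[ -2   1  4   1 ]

det(A) = 6

Forward elimination:
R3 <- R3 - (-1)*R1:  [  0  -1   5   4 ]
R4 <- R4 - (-2)*R1:  [  0  -3   6   1 ]
R3 <- R3 - (1/5)*R2:  [    0     0  21/5     5 ]
R4 <- R4 - (3/5)*R2:  [    0     0  18/5     4 ]
R4 <- R4 - (6/7)*R3:  [    0     0     0  -2/7 ]
Upper-triangular form:
[ 1  -2     1     0 ]
[ 0  -5     4    -5 ]
[ 0   0  21/5     5 ]
[ 0   0     0  -2/7 ]
det(A) = (-1)^0 * (1) * (-5) * (21/5) * (-2/7) = 6  (0 row swaps -> sign +1)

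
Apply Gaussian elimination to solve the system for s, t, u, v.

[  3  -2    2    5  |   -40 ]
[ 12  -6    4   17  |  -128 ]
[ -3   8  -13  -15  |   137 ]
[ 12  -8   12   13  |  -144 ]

Forward elimination on [A|b]:
R2 <- R2 - (4)*R1:  [  0   2  -4  -3  32 ]
R3 <- R3 - (-1)*R1:  [   0    6  -11  -10   97 ]
R4 <- R4 - (4)*R1:  [  0   0   4  -7  16 ]
R3 <- R3 - (3)*R2:  [  0   0   1  -1   1 ]
R4 <- R4 - (4)*R3:  [  0   0   0  -3  12 ]
Row echelon form:
[ 3  -2   2   5  |  -40 ]
[ 0   2  -4  -3  |   32 ]
[ 0   0   1  -1  |    1 ]
[ 0   0   0  -3  |   12 ]
Back-substitution:
v = (12) / -3 = -4
u = (1 - (-1)*(-4)) / 1 = -3
t = (32 - (-4)*(-3) - (-3)*(-4)) / 2 = 4
s = (-40 - (-2)*(4) - (2)*(-3) - (5)*(-4)) / 3 = -2

(-2, 4, -3, -4)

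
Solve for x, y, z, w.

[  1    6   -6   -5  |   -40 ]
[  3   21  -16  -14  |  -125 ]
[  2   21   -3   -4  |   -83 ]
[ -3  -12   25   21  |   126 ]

Forward elimination on [A|b]:
R2 <- R2 - (3)*R1:  [  0   3   2   1  -5 ]
R3 <- R3 - (2)*R1:  [  0   9   9   6  -3 ]
R4 <- R4 - (-3)*R1:  [ 0  6  7  6  6 ]
R3 <- R3 - (3)*R2:  [  0   0   3   3  12 ]
R4 <- R4 - (2)*R2:  [  0   0   3   4  16 ]
R4 <- R4 - (1)*R3:  [ 0  0  0  1  4 ]
Row echelon form:
[ 1  6  -6  -5  |  -40 ]
[ 0  3   2   1  |   -5 ]
[ 0  0   3   3  |   12 ]
[ 0  0   0   1  |    4 ]
Back-substitution:
w = (4) / 1 = 4
z = (12 - (3)*(4)) / 3 = 0
y = (-5 - (2)*(0) - (1)*(4)) / 3 = -3
x = (-40 - (6)*(-3) - (-6)*(0) - (-5)*(4)) / 1 = -2

(-2, -3, 0, 4)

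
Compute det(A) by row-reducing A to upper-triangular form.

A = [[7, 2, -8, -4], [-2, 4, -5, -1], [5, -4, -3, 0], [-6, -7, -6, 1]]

det(A) = 1145

Forward elimination:
R2 <- R2 - (-2/7)*R1:  [     0   32/7  -51/7  -15/7 ]
R3 <- R3 - (5/7)*R1:  [     0  -38/7   19/7   20/7 ]
R4 <- R4 - (-6/7)*R1:  [     0  -37/7  -90/7  -17/7 ]
R3 <- R3 - (-19/16)*R2:  [      0       0  -95/16    5/16 ]
R4 <- R4 - (-37/32)*R2:  [       0        0  -681/32  -157/32 ]
R4 <- R4 - (681/190)*R3:  [       0        0        0  -229/38 ]
Upper-triangular form:
[ 7     2      -8       -4 ]
[ 0  32/7   -51/7    -15/7 ]
[ 0     0  -95/16     5/16 ]
[ 0     0       0  -229/38 ]
det(A) = (-1)^0 * (7) * (32/7) * (-95/16) * (-229/38) = 1145  (0 row swaps -> sign +1)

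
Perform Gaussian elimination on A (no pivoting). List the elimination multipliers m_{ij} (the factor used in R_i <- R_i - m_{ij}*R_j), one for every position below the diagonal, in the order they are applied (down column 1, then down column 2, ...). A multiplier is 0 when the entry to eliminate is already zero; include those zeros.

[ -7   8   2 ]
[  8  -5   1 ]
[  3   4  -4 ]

Forward elimination:
R2 <- R2 - (-8/7)*R1:  [    0  29/7  23/7 ]
R3 <- R3 - (-3/7)*R1:  [     0   52/7  -22/7 ]
R3 <- R3 - (52/29)*R2:  [       0        0  -262/29 ]
Multipliers (in order of application): m_{21} = -8/7, m_{31} = -3/7, m_{32} = 52/29

multipliers: -8/7, -3/7, 52/29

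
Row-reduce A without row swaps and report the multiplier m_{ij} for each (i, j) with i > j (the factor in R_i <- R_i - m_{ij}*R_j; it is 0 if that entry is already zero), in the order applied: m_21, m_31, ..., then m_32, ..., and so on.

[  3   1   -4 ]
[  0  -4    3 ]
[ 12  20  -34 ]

Forward elimination:
R2: entry in column 1 is already 0 -> m_{21} = 0 (no row operation needed)
R3 <- R3 - (4)*R1:  [   0   16  -18 ]
R3 <- R3 - (-4)*R2:  [  0   0  -6 ]
Multipliers (in order of application): m_{21} = 0, m_{31} = 4, m_{32} = -4

multipliers: 0, 4, -4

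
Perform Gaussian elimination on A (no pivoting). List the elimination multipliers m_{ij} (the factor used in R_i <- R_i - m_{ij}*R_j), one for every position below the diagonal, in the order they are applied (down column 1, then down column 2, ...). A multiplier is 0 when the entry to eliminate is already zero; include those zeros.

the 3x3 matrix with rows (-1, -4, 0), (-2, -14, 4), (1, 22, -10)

Forward elimination:
R2 <- R2 - (2)*R1:  [  0  -6   4 ]
R3 <- R3 - (-1)*R1:  [   0   18  -10 ]
R3 <- R3 - (-3)*R2:  [ 0  0  2 ]
Multipliers (in order of application): m_{21} = 2, m_{31} = -1, m_{32} = -3

multipliers: 2, -1, -3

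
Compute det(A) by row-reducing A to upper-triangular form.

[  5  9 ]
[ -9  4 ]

det(A) = 101

Forward elimination:
R2 <- R2 - (-9/5)*R1:  [     0  101/5 ]
Upper-triangular form:
[ 5      9 ]
[ 0  101/5 ]
det(A) = (-1)^0 * (5) * (101/5) = 101  (0 row swaps -> sign +1)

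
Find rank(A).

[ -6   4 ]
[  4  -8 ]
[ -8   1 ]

Row reduction:
R2 <- R2 - (-2/3)*R1:  [     0  -16/3 ]
R3 <- R3 - (4/3)*R1:  [     0  -13/3 ]
R3 <- R3 - (13/16)*R2:  [ 0  0 ]
Row echelon form:
[ -6      4 ]
[  0  -16/3 ]
[  0      0 ]
Nonzero rows / pivot columns: 2

rank(A) = 2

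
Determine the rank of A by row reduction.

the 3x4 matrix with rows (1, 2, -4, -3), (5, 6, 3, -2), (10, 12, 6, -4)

rank(A) = 2

Row reduction:
R2 <- R2 - (5)*R1:  [  0  -4  23  13 ]
R3 <- R3 - (10)*R1:  [  0  -8  46  26 ]
R3 <- R3 - (2)*R2:  [ 0  0  0  0 ]
Row echelon form:
[ 1   2  -4  -3 ]
[ 0  -4  23  13 ]
[ 0   0   0   0 ]
Nonzero rows / pivot columns: 2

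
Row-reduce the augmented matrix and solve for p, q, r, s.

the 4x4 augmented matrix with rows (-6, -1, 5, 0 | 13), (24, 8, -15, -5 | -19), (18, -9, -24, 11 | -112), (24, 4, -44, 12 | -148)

Forward elimination on [A|b]:
R2 <- R2 - (-4)*R1:  [  0   4   5  -5  33 ]
R3 <- R3 - (-3)*R1:  [   0  -12   -9   11  -73 ]
R4 <- R4 - (-4)*R1:  [   0    0  -24   12  -96 ]
R3 <- R3 - (-3)*R2:  [  0   0   6  -4  26 ]
R4 <- R4 - (-4)*R3:  [  0   0   0  -4   8 ]
Row echelon form:
[ -6  -1  5   0  |  13 ]
[  0   4  5  -5  |  33 ]
[  0   0  6  -4  |  26 ]
[  0   0  0  -4  |   8 ]
Back-substitution:
s = (8) / -4 = -2
r = (26 - (-4)*(-2)) / 6 = 3
q = (33 - (5)*(3) - (-5)*(-2)) / 4 = 2
p = (13 - (-1)*(2) - (5)*(3)) / -6 = 0

(0, 2, 3, -2)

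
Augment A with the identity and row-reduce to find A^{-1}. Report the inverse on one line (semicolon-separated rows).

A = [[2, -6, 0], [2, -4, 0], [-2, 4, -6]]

Gauss-Jordan on [A | I]:
R1 <- (1/2)*R1:  [   1   -3    0  |  1/2    0    0 ]
R2 <- R2 - (2)*R1:  [  0   2   0  |  -1   1   0 ]
R3 <- R3 - (-2)*R1:  [  0  -2  -6  |   1   0   1 ]
R2 <- (1/2)*R2:  [    0     1     0  |  -1/2   1/2     0 ]
R1 <- R1 - (-3)*R2:  [   1    0    0  |   -1  3/2    0 ]
R3 <- R3 - (-2)*R2:  [  0   0  -6  |   0   1   1 ]
R3 <- (1/-6)*R3:  [    0     0     1  |     0  -1/6  -1/6 ]
Right block of [I | A^{-1}] is the inverse:
[   -1   3/2     0 ]
[ -1/2   1/2     0 ]
[    0  -1/6  -1/6 ]

inverse = [-1 3/2 0; -1/2 1/2 0; 0 -1/6 -1/6]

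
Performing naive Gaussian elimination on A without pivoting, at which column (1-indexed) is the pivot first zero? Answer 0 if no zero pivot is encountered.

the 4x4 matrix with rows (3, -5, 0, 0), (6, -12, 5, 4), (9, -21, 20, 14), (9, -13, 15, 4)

first zero-pivot column = 4

Naive forward elimination:
R2 <- R2 - (2)*R1:  [  0  -2   5   4 ]
R3 <- R3 - (3)*R1:  [  0  -6  20  14 ]
R4 <- R4 - (3)*R1:  [  0   2  15   4 ]
R3 <- R3 - (3)*R2:  [ 0  0  5  2 ]
R4 <- R4 - (-1)*R2:  [  0   0  20   8 ]
R4 <- R4 - (4)*R3:  [ 0  0  0  0 ]
Matrix at this point:
[ 3  -5  0  0 ]
[ 0  -2  5  4 ]
[ 0   0  5  2 ]
[ 0   0  0  0 ]
Pivot entry (4,4) in the last row is zero and there are no rows below to swap with -> zero pivot in column 4 (A is singular).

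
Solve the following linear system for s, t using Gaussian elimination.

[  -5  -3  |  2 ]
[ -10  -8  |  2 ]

(-1, 1)

Forward elimination on [A|b]:
R2 <- R2 - (2)*R1:  [  0  -2  -2 ]
Row echelon form:
[ -5  -3  |   2 ]
[  0  -2  |  -2 ]
Back-substitution:
t = (-2) / -2 = 1
s = (2 - (-3)*(1)) / -5 = -1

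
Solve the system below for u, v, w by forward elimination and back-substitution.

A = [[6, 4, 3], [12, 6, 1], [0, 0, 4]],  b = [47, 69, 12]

(3, 5, 3)

Forward elimination on [A|b]:
R2 <- R2 - (2)*R1:  [   0   -2   -5  -25 ]
Row echelon form:
[ 6   4   3  |   47 ]
[ 0  -2  -5  |  -25 ]
[ 0   0   4  |   12 ]
Back-substitution:
w = (12) / 4 = 3
v = (-25 - (-5)*(3)) / -2 = 5
u = (47 - (4)*(5) - (3)*(3)) / 6 = 3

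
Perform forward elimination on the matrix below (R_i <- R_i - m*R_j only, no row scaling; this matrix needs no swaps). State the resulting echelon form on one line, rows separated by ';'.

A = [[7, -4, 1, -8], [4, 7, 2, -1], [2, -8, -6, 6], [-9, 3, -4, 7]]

REF = [7 -4 1 -8; 0 65/7 10/7 25/7; 0 0 -68/13 142/13; 0 0 0 -253/34]

Forward elimination:
R2 <- R2 - (4/7)*R1:  [    0  65/7  10/7  25/7 ]
R3 <- R3 - (2/7)*R1:  [     0  -48/7  -44/7   58/7 ]
R4 <- R4 - (-9/7)*R1:  [     0  -15/7  -19/7  -23/7 ]
R3 <- R3 - (-48/65)*R2:  [      0       0  -68/13  142/13 ]
R4 <- R4 - (-3/13)*R2:  [      0       0  -31/13  -32/13 ]
R4 <- R4 - (31/68)*R3:  [       0        0        0  -253/34 ]
Row echelon form:
[ 7    -4       1       -8 ]
[ 0  65/7    10/7     25/7 ]
[ 0     0  -68/13   142/13 ]
[ 0     0       0  -253/34 ]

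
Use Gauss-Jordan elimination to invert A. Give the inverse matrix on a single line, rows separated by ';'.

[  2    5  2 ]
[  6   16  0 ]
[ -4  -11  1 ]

Gauss-Jordan on [A | I]:
R1 <- (1/2)*R1:  [   1  5/2    1  |  1/2    0    0 ]
R2 <- R2 - (6)*R1:  [  0   1  -6  |  -3   1   0 ]
R3 <- R3 - (-4)*R1:  [  0  -1   5  |   2   0   1 ]
R1 <- R1 - (5/2)*R2:  [    1     0    16  |     8  -5/2     0 ]
R3 <- R3 - (-1)*R2:  [  0   0  -1  |  -1   1   1 ]
R3 <- (1/-1)*R3:  [  0   0   1  |   1  -1  -1 ]
R1 <- R1 - (16)*R3:  [    1     0     0  |    -8  27/2    16 ]
R2 <- R2 - (-6)*R3:  [  0   1   0  |   3  -5  -6 ]
Right block of [I | A^{-1}] is the inverse:
[ -8  27/2  16 ]
[  3    -5  -6 ]
[  1    -1  -1 ]

inverse = [-8 27/2 16; 3 -5 -6; 1 -1 -1]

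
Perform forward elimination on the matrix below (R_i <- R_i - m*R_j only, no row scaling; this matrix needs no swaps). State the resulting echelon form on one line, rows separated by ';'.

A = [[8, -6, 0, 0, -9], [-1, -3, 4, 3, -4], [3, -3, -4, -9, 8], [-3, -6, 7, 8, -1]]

REF = [8 -6 0 0 -9; 0 -15/4 4 3 -41/8; 0 0 -24/5 -48/5 62/5; 0 0 0 5 9/4]

Forward elimination:
R2 <- R2 - (-1/8)*R1:  [     0  -15/4      4      3  -41/8 ]
R3 <- R3 - (3/8)*R1:  [    0  -3/4    -4    -9  91/8 ]
R4 <- R4 - (-3/8)*R1:  [     0  -33/4      7      8  -35/8 ]
R3 <- R3 - (1/5)*R2:  [     0      0  -24/5  -48/5   62/5 ]
R4 <- R4 - (11/5)*R2:  [     0      0   -9/5    7/5  69/10 ]
R4 <- R4 - (3/8)*R3:  [   0    0    0    5  9/4 ]
Row echelon form:
[ 8     -6      0      0     -9 ]
[ 0  -15/4      4      3  -41/8 ]
[ 0      0  -24/5  -48/5   62/5 ]
[ 0      0      0      5    9/4 ]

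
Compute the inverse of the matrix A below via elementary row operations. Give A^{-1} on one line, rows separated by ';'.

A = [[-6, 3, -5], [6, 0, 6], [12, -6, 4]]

inverse = [1/3 1/6 1/6; 4/9 1/3 1/18; -1/3 0 -1/6]

Gauss-Jordan on [A | I]:
R1 <- (1/-6)*R1:  [    1  -1/2   5/6  |  -1/6     0     0 ]
R2 <- R2 - (6)*R1:  [ 0  3  1  |  1  1  0 ]
R3 <- R3 - (12)*R1:  [  0   0  -6  |   2   0   1 ]
R2 <- (1/3)*R2:  [   0    1  1/3  |  1/3  1/3    0 ]
R1 <- R1 - (-1/2)*R2:  [   1    0    1  |    0  1/6    0 ]
R3 <- (1/-6)*R3:  [    0     0     1  |  -1/3     0  -1/6 ]
R1 <- R1 - (1)*R3:  [   1    0    0  |  1/3  1/6  1/6 ]
R2 <- R2 - (1/3)*R3:  [    0     1     0  |   4/9   1/3  1/18 ]
Right block of [I | A^{-1}] is the inverse:
[  1/3  1/6   1/6 ]
[  4/9  1/3  1/18 ]
[ -1/3    0  -1/6 ]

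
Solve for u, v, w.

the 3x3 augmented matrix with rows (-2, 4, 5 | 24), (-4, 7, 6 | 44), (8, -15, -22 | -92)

Forward elimination on [A|b]:
R2 <- R2 - (2)*R1:  [  0  -1  -4  -4 ]
R3 <- R3 - (-4)*R1:  [  0   1  -2   4 ]
R3 <- R3 - (-1)*R2:  [  0   0  -6   0 ]
Row echelon form:
[ -2   4   5  |  24 ]
[  0  -1  -4  |  -4 ]
[  0   0  -6  |   0 ]
Back-substitution:
w = (0) / -6 = 0
v = (-4 - (-4)*(0)) / -1 = 4
u = (24 - (4)*(4) - (5)*(0)) / -2 = -4

(-4, 4, 0)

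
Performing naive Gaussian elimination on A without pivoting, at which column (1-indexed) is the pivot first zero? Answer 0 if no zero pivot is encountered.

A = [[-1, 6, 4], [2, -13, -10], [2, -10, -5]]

Naive forward elimination:
R2 <- R2 - (-2)*R1:  [  0  -1  -2 ]
R3 <- R3 - (-2)*R1:  [ 0  2  3 ]
R3 <- R3 - (-2)*R2:  [  0   0  -1 ]
All pivots nonzero; naive elimination completes without hitting a zero pivot.

first zero-pivot column = 0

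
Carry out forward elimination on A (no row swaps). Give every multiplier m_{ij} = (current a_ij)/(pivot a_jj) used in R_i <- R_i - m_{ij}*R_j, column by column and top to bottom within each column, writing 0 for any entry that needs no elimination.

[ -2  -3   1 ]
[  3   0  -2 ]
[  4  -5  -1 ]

multipliers: -3/2, -2, 22/9

Forward elimination:
R2 <- R2 - (-3/2)*R1:  [    0  -9/2  -1/2 ]
R3 <- R3 - (-2)*R1:  [   0  -11    1 ]
R3 <- R3 - (22/9)*R2:  [    0     0  20/9 ]
Multipliers (in order of application): m_{21} = -3/2, m_{31} = -2, m_{32} = 22/9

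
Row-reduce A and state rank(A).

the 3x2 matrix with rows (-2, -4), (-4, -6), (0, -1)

Row reduction:
R2 <- R2 - (2)*R1:  [ 0  2 ]
R3 <- R3 - (-1/2)*R2:  [ 0  0 ]
Row echelon form:
[ -2  -4 ]
[  0   2 ]
[  0   0 ]
Nonzero rows / pivot columns: 2

rank(A) = 2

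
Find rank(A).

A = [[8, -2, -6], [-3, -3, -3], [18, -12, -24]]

rank(A) = 2

Row reduction:
R2 <- R2 - (-3/8)*R1:  [     0  -15/4  -21/4 ]
R3 <- R3 - (9/4)*R1:  [     0  -15/2  -21/2 ]
R3 <- R3 - (2)*R2:  [ 0  0  0 ]
Row echelon form:
[ 8     -2     -6 ]
[ 0  -15/4  -21/4 ]
[ 0      0      0 ]
Nonzero rows / pivot columns: 2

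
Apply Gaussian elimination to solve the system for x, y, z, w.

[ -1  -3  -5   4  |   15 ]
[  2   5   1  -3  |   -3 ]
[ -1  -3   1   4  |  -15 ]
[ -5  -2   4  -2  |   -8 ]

(0, -2, -5, -4)

Forward elimination on [A|b]:
R2 <- R2 - (-2)*R1:  [  0  -1  -9   5  27 ]
R3 <- R3 - (1)*R1:  [   0    0    6    0  -30 ]
R4 <- R4 - (5)*R1:  [   0   13   29  -22  -83 ]
R4 <- R4 - (-13)*R2:  [   0    0  -88   43  268 ]
R4 <- R4 - (-44/3)*R3:  [    0     0     0    43  -172 ]
Row echelon form:
[ -1  -3  -5   4  |    15 ]
[  0  -1  -9   5  |    27 ]
[  0   0   6   0  |   -30 ]
[  0   0   0  43  |  -172 ]
Back-substitution:
w = (-172) / 43 = -4
z = (-30) / 6 = -5
y = (27 - (-9)*(-5) - (5)*(-4)) / -1 = -2
x = (15 - (-3)*(-2) - (-5)*(-5) - (4)*(-4)) / -1 = 0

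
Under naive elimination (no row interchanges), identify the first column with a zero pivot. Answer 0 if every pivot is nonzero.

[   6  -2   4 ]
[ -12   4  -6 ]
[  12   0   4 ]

first zero-pivot column = 2

Naive forward elimination:
R2 <- R2 - (-2)*R1:  [ 0  0  2 ]
R3 <- R3 - (2)*R1:  [  0   4  -4 ]
Matrix at this point:
[ 6  -2   4 ]
[ 0   0   2 ]
[ 0   4  -4 ]
Pivot entry (2,2) is zero but row 3 has 4 in column 2 -> naive elimination stops; a row interchange (e.g. R2 <-> R3) would be required here.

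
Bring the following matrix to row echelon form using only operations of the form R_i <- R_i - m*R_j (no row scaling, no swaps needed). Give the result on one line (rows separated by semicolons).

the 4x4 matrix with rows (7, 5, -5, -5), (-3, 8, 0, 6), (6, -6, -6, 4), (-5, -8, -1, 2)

Forward elimination:
R2 <- R2 - (-3/7)*R1:  [     0   71/7  -15/7   27/7 ]
R3 <- R3 - (6/7)*R1:  [     0  -72/7  -12/7   58/7 ]
R4 <- R4 - (-5/7)*R1:  [     0  -31/7  -32/7  -11/7 ]
R3 <- R3 - (-72/71)*R2:  [       0        0  -276/71   866/71 ]
R4 <- R4 - (-31/71)*R2:  [       0        0  -391/71     8/71 ]
R4 <- R4 - (17/12)*R3:  [      0       0       0  -103/6 ]
Row echelon form:
[ 7     5       -5      -5 ]
[ 0  71/7    -15/7    27/7 ]
[ 0     0  -276/71  866/71 ]
[ 0     0        0  -103/6 ]

REF = [7 5 -5 -5; 0 71/7 -15/7 27/7; 0 0 -276/71 866/71; 0 0 0 -103/6]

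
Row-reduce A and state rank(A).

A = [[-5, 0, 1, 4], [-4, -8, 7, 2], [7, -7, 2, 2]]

Row reduction:
R2 <- R2 - (4/5)*R1:  [    0    -8  31/5  -6/5 ]
R3 <- R3 - (-7/5)*R1:  [    0    -7  17/5  38/5 ]
R3 <- R3 - (7/8)*R2:  [      0       0  -81/40  173/20 ]
Row echelon form:
[ -5   0       1       4 ]
[  0  -8    31/5    -6/5 ]
[  0   0  -81/40  173/20 ]
Nonzero rows / pivot columns: 3

rank(A) = 3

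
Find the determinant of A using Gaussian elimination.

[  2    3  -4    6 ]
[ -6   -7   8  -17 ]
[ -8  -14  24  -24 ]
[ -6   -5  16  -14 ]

Forward elimination:
R2 <- R2 - (-3)*R1:  [  0   2  -4   1 ]
R3 <- R3 - (-4)*R1:  [  0  -2   8   0 ]
R4 <- R4 - (-3)*R1:  [ 0  4  4  4 ]
R3 <- R3 - (-1)*R2:  [ 0  0  4  1 ]
R4 <- R4 - (2)*R2:  [  0   0  12   2 ]
R4 <- R4 - (3)*R3:  [  0   0   0  -1 ]
Upper-triangular form:
[ 2  3  -4   6 ]
[ 0  2  -4   1 ]
[ 0  0   4   1 ]
[ 0  0   0  -1 ]
det(A) = (-1)^0 * (2) * (2) * (4) * (-1) = -16  (0 row swaps -> sign +1)

det(A) = -16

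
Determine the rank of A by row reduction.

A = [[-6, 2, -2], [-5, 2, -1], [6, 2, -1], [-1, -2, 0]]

rank(A) = 3

Row reduction:
R2 <- R2 - (5/6)*R1:  [   0  1/3  2/3 ]
R3 <- R3 - (-1)*R1:  [  0   4  -3 ]
R4 <- R4 - (1/6)*R1:  [    0  -7/3   1/3 ]
R3 <- R3 - (12)*R2:  [   0    0  -11 ]
R4 <- R4 - (-7)*R2:  [ 0  0  5 ]
R4 <- R4 - (-5/11)*R3:  [ 0  0  0 ]
Row echelon form:
[ -6    2   -2 ]
[  0  1/3  2/3 ]
[  0    0  -11 ]
[  0    0    0 ]
Nonzero rows / pivot columns: 3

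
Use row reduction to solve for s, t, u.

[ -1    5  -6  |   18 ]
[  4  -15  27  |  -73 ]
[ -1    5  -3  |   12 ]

Forward elimination on [A|b]:
R2 <- R2 - (-4)*R1:  [  0   5   3  -1 ]
R3 <- R3 - (1)*R1:  [  0   0   3  -6 ]
Row echelon form:
[ -1  5  -6  |  18 ]
[  0  5   3  |  -1 ]
[  0  0   3  |  -6 ]
Back-substitution:
u = (-6) / 3 = -2
t = (-1 - (3)*(-2)) / 5 = 1
s = (18 - (5)*(1) - (-6)*(-2)) / -1 = -1

(-1, 1, -2)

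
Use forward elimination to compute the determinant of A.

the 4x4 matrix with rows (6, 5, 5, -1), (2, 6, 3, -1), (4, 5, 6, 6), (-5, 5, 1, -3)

Forward elimination:
R2 <- R2 - (1/3)*R1:  [    0  13/3   4/3  -2/3 ]
R3 <- R3 - (2/3)*R1:  [    0   5/3   8/3  20/3 ]
R4 <- R4 - (-5/6)*R1:  [     0   55/6   31/6  -23/6 ]
R3 <- R3 - (5/13)*R2:  [     0      0  28/13  90/13 ]
R4 <- R4 - (55/26)*R2:  [      0       0   61/26  -63/26 ]
R4 <- R4 - (61/56)*R3:  [       0        0        0  -279/28 ]
Upper-triangular form:
[ 6     5      5       -1 ]
[ 0  13/3    4/3     -2/3 ]
[ 0     0  28/13    90/13 ]
[ 0     0      0  -279/28 ]
det(A) = (-1)^0 * (6) * (13/3) * (28/13) * (-279/28) = -558  (0 row swaps -> sign +1)

det(A) = -558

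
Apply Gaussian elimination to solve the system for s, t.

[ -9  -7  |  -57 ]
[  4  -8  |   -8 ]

Forward elimination on [A|b]:
R2 <- R2 - (-4/9)*R1:  [      0  -100/9  -100/3 ]
Row echelon form:
[ -9      -7  |     -57 ]
[  0  -100/9  |  -100/3 ]
Back-substitution:
t = (-100/3) / (-100/9) = 3
s = (-57 - (-7)*(3)) / -9 = 4

(4, 3)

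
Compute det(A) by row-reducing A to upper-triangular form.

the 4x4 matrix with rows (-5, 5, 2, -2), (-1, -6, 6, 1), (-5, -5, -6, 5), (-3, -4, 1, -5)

Forward elimination:
R2 <- R2 - (1/5)*R1:  [    0    -7  28/5   7/5 ]
R3 <- R3 - (1)*R1:  [   0  -10   -8    7 ]
R4 <- R4 - (3/5)*R1:  [     0     -7   -1/5  -19/5 ]
R3 <- R3 - (10/7)*R2:  [   0    0  -16    5 ]
R4 <- R4 - (1)*R2:  [     0      0  -29/5  -26/5 ]
R4 <- R4 - (29/80)*R3:  [       0        0        0  -561/80 ]
Upper-triangular form:
[ -5   5     2       -2 ]
[  0  -7  28/5      7/5 ]
[  0   0   -16        5 ]
[  0   0     0  -561/80 ]
det(A) = (-1)^0 * (-5) * (-7) * (-16) * (-561/80) = 3927  (0 row swaps -> sign +1)

det(A) = 3927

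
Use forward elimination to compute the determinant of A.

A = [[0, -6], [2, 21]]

det(A) = 12

Forward elimination:
R1 <-> R2   (pivot in column 1 was zero)
[ 2  21 ]
[ 0  -6 ]
Upper-triangular form:
[ 2  21 ]
[ 0  -6 ]
det(A) = (-1)^1 * (2) * (-6) = 12  (1 row swap -> sign -1)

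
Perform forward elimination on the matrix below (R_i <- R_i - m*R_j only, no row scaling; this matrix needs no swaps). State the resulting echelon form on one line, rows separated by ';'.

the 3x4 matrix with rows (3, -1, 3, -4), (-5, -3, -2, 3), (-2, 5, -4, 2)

REF = [3 -1 3 -4; 0 -14/3 3 -11/3; 0 0 11/14 -57/14]

Forward elimination:
R2 <- R2 - (-5/3)*R1:  [     0  -14/3      3  -11/3 ]
R3 <- R3 - (-2/3)*R1:  [    0  13/3    -2  -2/3 ]
R3 <- R3 - (-13/14)*R2:  [      0       0   11/14  -57/14 ]
Row echelon form:
[ 3     -1      3      -4 ]
[ 0  -14/3      3   -11/3 ]
[ 0      0  11/14  -57/14 ]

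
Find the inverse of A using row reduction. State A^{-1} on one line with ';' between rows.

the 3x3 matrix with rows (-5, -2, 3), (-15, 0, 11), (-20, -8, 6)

Gauss-Jordan on [A | I]:
R1 <- (1/-5)*R1:  [    1   2/5  -3/5  |  -1/5     0     0 ]
R2 <- R2 - (-15)*R1:  [  0   6   2  |  -3   1   0 ]
R3 <- R3 - (-20)*R1:  [  0   0  -6  |  -4   0   1 ]
R2 <- (1/6)*R2:  [    0     1   1/3  |  -1/2   1/6     0 ]
R1 <- R1 - (2/5)*R2:  [      1       0  -11/15  |       0   -1/15       0 ]
R3 <- (1/-6)*R3:  [    0     0     1  |   2/3     0  -1/6 ]
R1 <- R1 - (-11/15)*R3:  [      1       0       0  |   22/45   -1/15  -11/90 ]
R2 <- R2 - (1/3)*R3:  [      0       1       0  |  -13/18     1/6    1/18 ]
Right block of [I | A^{-1}] is the inverse:
[  22/45  -1/15  -11/90 ]
[ -13/18    1/6    1/18 ]
[    2/3      0    -1/6 ]

inverse = [22/45 -1/15 -11/90; -13/18 1/6 1/18; 2/3 0 -1/6]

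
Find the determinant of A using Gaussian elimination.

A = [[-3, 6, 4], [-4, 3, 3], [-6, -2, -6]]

Forward elimination:
R2 <- R2 - (4/3)*R1:  [    0    -5  -7/3 ]
R3 <- R3 - (2)*R1:  [   0  -14  -14 ]
R3 <- R3 - (14/5)*R2:  [       0        0  -112/15 ]
Upper-triangular form:
[ -3   6        4 ]
[  0  -5     -7/3 ]
[  0   0  -112/15 ]
det(A) = (-1)^0 * (-3) * (-5) * (-112/15) = -112  (0 row swaps -> sign +1)

det(A) = -112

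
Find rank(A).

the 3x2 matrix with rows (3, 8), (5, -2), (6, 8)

Row reduction:
R2 <- R2 - (5/3)*R1:  [     0  -46/3 ]
R3 <- R3 - (2)*R1:  [  0  -8 ]
R3 <- R3 - (12/23)*R2:  [ 0  0 ]
Row echelon form:
[ 3      8 ]
[ 0  -46/3 ]
[ 0      0 ]
Nonzero rows / pivot columns: 2

rank(A) = 2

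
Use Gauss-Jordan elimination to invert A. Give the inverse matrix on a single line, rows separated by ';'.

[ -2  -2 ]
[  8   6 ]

Gauss-Jordan on [A | I]:
R1 <- (1/-2)*R1:  [    1     1  |  -1/2     0 ]
R2 <- R2 - (8)*R1:  [  0  -2  |   4   1 ]
R2 <- (1/-2)*R2:  [    0     1  |    -2  -1/2 ]
R1 <- R1 - (1)*R2:  [   1    0  |  3/2  1/2 ]
Right block of [I | A^{-1}] is the inverse:
[ 3/2   1/2 ]
[  -2  -1/2 ]

inverse = [3/2 1/2; -2 -1/2]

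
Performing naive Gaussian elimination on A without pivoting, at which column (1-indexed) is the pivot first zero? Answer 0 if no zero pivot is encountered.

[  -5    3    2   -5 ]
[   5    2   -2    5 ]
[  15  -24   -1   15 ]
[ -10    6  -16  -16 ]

Naive forward elimination:
R2 <- R2 - (-1)*R1:  [ 0  5  0  0 ]
R3 <- R3 - (-3)*R1:  [   0  -15    5    0 ]
R4 <- R4 - (2)*R1:  [   0    0  -20   -6 ]
R3 <- R3 - (-3)*R2:  [ 0  0  5  0 ]
R4 <- R4 - (-4)*R3:  [  0   0   0  -6 ]
All pivots nonzero; naive elimination completes without hitting a zero pivot.

first zero-pivot column = 0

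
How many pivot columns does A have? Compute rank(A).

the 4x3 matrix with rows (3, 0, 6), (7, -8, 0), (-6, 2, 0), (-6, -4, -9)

Row reduction:
R2 <- R2 - (7/3)*R1:  [   0   -8  -14 ]
R3 <- R3 - (-2)*R1:  [  0   2  12 ]
R4 <- R4 - (-2)*R1:  [  0  -4   3 ]
R3 <- R3 - (-1/4)*R2:  [    0     0  17/2 ]
R4 <- R4 - (1/2)*R2:  [  0   0  10 ]
R4 <- R4 - (20/17)*R3:  [ 0  0  0 ]
Row echelon form:
[ 3   0     6 ]
[ 0  -8   -14 ]
[ 0   0  17/2 ]
[ 0   0     0 ]
Nonzero rows / pivot columns: 3

rank(A) = 3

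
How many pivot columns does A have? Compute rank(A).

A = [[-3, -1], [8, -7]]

rank(A) = 2

Row reduction:
R2 <- R2 - (-8/3)*R1:  [     0  -29/3 ]
Row echelon form:
[ -3     -1 ]
[  0  -29/3 ]
Nonzero rows / pivot columns: 2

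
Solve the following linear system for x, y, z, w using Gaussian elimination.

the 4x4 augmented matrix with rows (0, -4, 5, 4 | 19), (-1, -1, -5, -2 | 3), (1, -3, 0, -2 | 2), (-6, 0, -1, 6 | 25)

(-1, -3, -1, 3)

Forward elimination on [A|b]:
R1 <-> R2   (pivot in column 1 was zero)
[ -1  -1  -5  -2   3 ]
[  0  -4   5   4  19 ]
[  1  -3   0  -2   2 ]
[ -6   0  -1   6  25 ]
R3 <- R3 - (-1)*R1:  [  0  -4  -5  -4   5 ]
R4 <- R4 - (6)*R1:  [  0   6  29  18   7 ]
R3 <- R3 - (1)*R2:  [   0    0  -10   -8  -14 ]
R4 <- R4 - (-3/2)*R2:  [    0     0  73/2    24  71/2 ]
R4 <- R4 - (-73/20)*R3:  [     0      0      0  -26/5  -78/5 ]
Row echelon form:
[ -1  -1   -5     -2  |      3 ]
[  0  -4    5      4  |     19 ]
[  0   0  -10     -8  |    -14 ]
[  0   0    0  -26/5  |  -78/5 ]
Back-substitution:
w = (-78/5) / (-26/5) = 3
z = (-14 - (-8)*(3)) / -10 = -1
y = (19 - (5)*(-1) - (4)*(3)) / -4 = -3
x = (3 - (-1)*(-3) - (-5)*(-1) - (-2)*(3)) / -1 = -1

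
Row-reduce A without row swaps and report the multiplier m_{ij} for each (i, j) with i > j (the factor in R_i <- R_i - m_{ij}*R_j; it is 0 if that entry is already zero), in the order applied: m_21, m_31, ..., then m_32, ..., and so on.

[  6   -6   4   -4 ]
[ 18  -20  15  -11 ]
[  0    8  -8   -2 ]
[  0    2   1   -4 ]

multipliers: 3, 0, 0, -4, -1, 1

Forward elimination:
R2 <- R2 - (3)*R1:  [  0  -2   3   1 ]
R3: entry in column 1 is already 0 -> m_{31} = 0 (no row operation needed)
R4: entry in column 1 is already 0 -> m_{41} = 0 (no row operation needed)
R3 <- R3 - (-4)*R2:  [ 0  0  4  2 ]
R4 <- R4 - (-1)*R2:  [  0   0   4  -3 ]
R4 <- R4 - (1)*R3:  [  0   0   0  -5 ]
Multipliers (in order of application): m_{21} = 3, m_{31} = 0, m_{41} = 0, m_{32} = -4, m_{42} = -1, m_{43} = 1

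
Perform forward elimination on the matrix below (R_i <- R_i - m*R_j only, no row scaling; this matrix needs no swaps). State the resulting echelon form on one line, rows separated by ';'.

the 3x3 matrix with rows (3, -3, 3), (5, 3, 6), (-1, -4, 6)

Forward elimination:
R2 <- R2 - (5/3)*R1:  [ 0  8  1 ]
R3 <- R3 - (-1/3)*R1:  [  0  -5   7 ]
R3 <- R3 - (-5/8)*R2:  [    0     0  61/8 ]
Row echelon form:
[ 3  -3     3 ]
[ 0   8     1 ]
[ 0   0  61/8 ]

REF = [3 -3 3; 0 8 1; 0 0 61/8]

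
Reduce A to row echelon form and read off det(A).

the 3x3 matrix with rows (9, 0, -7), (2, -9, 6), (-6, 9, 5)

det(A) = -639

Forward elimination:
R2 <- R2 - (2/9)*R1:  [    0    -9  68/9 ]
R3 <- R3 - (-2/3)*R1:  [   0    9  1/3 ]
R3 <- R3 - (-1)*R2:  [    0     0  71/9 ]
Upper-triangular form:
[ 9   0    -7 ]
[ 0  -9  68/9 ]
[ 0   0  71/9 ]
det(A) = (-1)^0 * (9) * (-9) * (71/9) = -639  (0 row swaps -> sign +1)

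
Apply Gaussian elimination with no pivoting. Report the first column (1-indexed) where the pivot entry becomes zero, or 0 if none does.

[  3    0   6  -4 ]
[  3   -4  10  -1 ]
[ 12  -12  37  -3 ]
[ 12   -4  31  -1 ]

first zero-pivot column = 4

Naive forward elimination:
R2 <- R2 - (1)*R1:  [  0  -4   4   3 ]
R3 <- R3 - (4)*R1:  [   0  -12   13   13 ]
R4 <- R4 - (4)*R1:  [  0  -4   7  15 ]
R3 <- R3 - (3)*R2:  [ 0  0  1  4 ]
R4 <- R4 - (1)*R2:  [  0   0   3  12 ]
R4 <- R4 - (3)*R3:  [ 0  0  0  0 ]
Matrix at this point:
[ 3   0  6  -4 ]
[ 0  -4  4   3 ]
[ 0   0  1   4 ]
[ 0   0  0   0 ]
Pivot entry (4,4) in the last row is zero and there are no rows below to swap with -> zero pivot in column 4 (A is singular).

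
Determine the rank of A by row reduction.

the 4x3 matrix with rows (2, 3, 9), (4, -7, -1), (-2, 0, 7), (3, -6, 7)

Row reduction:
R2 <- R2 - (2)*R1:  [   0  -13  -19 ]
R3 <- R3 - (-1)*R1:  [  0   3  16 ]
R4 <- R4 - (3/2)*R1:  [     0  -21/2  -13/2 ]
R3 <- R3 - (-3/13)*R2:  [      0       0  151/13 ]
R4 <- R4 - (21/26)*R2:  [      0       0  115/13 ]
R4 <- R4 - (115/151)*R3:  [ 0  0  0 ]
Row echelon form:
[ 2    3       9 ]
[ 0  -13     -19 ]
[ 0    0  151/13 ]
[ 0    0       0 ]
Nonzero rows / pivot columns: 3

rank(A) = 3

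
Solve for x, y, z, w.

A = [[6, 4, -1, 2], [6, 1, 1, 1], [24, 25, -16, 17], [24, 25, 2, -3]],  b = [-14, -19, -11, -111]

Forward elimination on [A|b]:
R2 <- R2 - (1)*R1:  [  0  -3   2  -1  -5 ]
R3 <- R3 - (4)*R1:  [   0    9  -12    9   45 ]
R4 <- R4 - (4)*R1:  [   0    9    6  -11  -55 ]
R3 <- R3 - (-3)*R2:  [  0   0  -6   6  30 ]
R4 <- R4 - (-3)*R2:  [   0    0   12  -14  -70 ]
R4 <- R4 - (-2)*R3:  [   0    0    0   -2  -10 ]
Row echelon form:
[ 6   4  -1   2  |  -14 ]
[ 0  -3   2  -1  |   -5 ]
[ 0   0  -6   6  |   30 ]
[ 0   0   0  -2  |  -10 ]
Back-substitution:
w = (-10) / -2 = 5
z = (30 - (6)*(5)) / -6 = 0
y = (-5 - (2)*(0) - (-1)*(5)) / -3 = 0
x = (-14 - (4)*(0) - (-1)*(0) - (2)*(5)) / 6 = -4

(-4, 0, 0, 5)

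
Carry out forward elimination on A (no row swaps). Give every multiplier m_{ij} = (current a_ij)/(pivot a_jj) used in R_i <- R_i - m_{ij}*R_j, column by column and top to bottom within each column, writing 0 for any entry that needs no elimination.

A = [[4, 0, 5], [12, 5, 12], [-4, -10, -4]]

Forward elimination:
R2 <- R2 - (3)*R1:  [  0   5  -3 ]
R3 <- R3 - (-1)*R1:  [   0  -10    1 ]
R3 <- R3 - (-2)*R2:  [  0   0  -5 ]
Multipliers (in order of application): m_{21} = 3, m_{31} = -1, m_{32} = -2

multipliers: 3, -1, -2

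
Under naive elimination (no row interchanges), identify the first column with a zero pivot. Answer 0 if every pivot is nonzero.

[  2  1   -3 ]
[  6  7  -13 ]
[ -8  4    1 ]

Naive forward elimination:
R2 <- R2 - (3)*R1:  [  0   4  -4 ]
R3 <- R3 - (-4)*R1:  [   0    8  -11 ]
R3 <- R3 - (2)*R2:  [  0   0  -3 ]
All pivots nonzero; naive elimination completes without hitting a zero pivot.

first zero-pivot column = 0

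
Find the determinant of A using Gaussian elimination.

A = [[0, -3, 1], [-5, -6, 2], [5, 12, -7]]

det(A) = 45

Forward elimination:
R1 <-> R2   (pivot in column 1 was zero)
[ -5  -6   2 ]
[  0  -3   1 ]
[  5  12  -7 ]
R3 <- R3 - (-1)*R1:  [  0   6  -5 ]
R3 <- R3 - (-2)*R2:  [  0   0  -3 ]
Upper-triangular form:
[ -5  -6   2 ]
[  0  -3   1 ]
[  0   0  -3 ]
det(A) = (-1)^1 * (-5) * (-3) * (-3) = 45  (1 row swap -> sign -1)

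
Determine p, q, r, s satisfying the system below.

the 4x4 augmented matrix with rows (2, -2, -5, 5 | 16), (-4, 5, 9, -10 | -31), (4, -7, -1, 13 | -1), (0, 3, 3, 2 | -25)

(0, -3, -4, -2)

Forward elimination on [A|b]:
R2 <- R2 - (-2)*R1:  [  0   1  -1   0   1 ]
R3 <- R3 - (2)*R1:  [   0   -3    9    3  -33 ]
R3 <- R3 - (-3)*R2:  [   0    0    6    3  -30 ]
R4 <- R4 - (3)*R2:  [   0    0    6    2  -28 ]
R4 <- R4 - (1)*R3:  [  0   0   0  -1   2 ]
Row echelon form:
[ 2  -2  -5   5  |   16 ]
[ 0   1  -1   0  |    1 ]
[ 0   0   6   3  |  -30 ]
[ 0   0   0  -1  |    2 ]
Back-substitution:
s = (2) / -1 = -2
r = (-30 - (3)*(-2)) / 6 = -4
q = (1 - (-1)*(-4)) / 1 = -3
p = (16 - (-2)*(-3) - (-5)*(-4) - (5)*(-2)) / 2 = 0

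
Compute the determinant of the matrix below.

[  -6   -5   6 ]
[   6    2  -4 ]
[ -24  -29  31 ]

det(A) = 18

Forward elimination:
R2 <- R2 - (-1)*R1:  [  0  -3   2 ]
R3 <- R3 - (4)*R1:  [  0  -9   7 ]
R3 <- R3 - (3)*R2:  [ 0  0  1 ]
Upper-triangular form:
[ -6  -5  6 ]
[  0  -3  2 ]
[  0   0  1 ]
det(A) = (-1)^0 * (-6) * (-3) * (1) = 18  (0 row swaps -> sign +1)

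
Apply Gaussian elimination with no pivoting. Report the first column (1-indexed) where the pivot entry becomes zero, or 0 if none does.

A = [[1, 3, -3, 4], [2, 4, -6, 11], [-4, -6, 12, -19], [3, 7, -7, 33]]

first zero-pivot column = 3

Naive forward elimination:
R2 <- R2 - (2)*R1:  [  0  -2   0   3 ]
R3 <- R3 - (-4)*R1:  [  0   6   0  -3 ]
R4 <- R4 - (3)*R1:  [  0  -2   2  21 ]
R3 <- R3 - (-3)*R2:  [ 0  0  0  6 ]
R4 <- R4 - (1)*R2:  [  0   0   2  18 ]
Matrix at this point:
[ 1   3  -3   4 ]
[ 0  -2   0   3 ]
[ 0   0   0   6 ]
[ 0   0   2  18 ]
Pivot entry (3,3) is zero but row 4 has 2 in column 3 -> naive elimination stops; a row interchange (e.g. R3 <-> R4) would be required here.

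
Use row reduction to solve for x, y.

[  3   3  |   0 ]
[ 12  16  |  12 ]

Forward elimination on [A|b]:
R2 <- R2 - (4)*R1:  [  0   4  12 ]
Row echelon form:
[ 3  3  |   0 ]
[ 0  4  |  12 ]
Back-substitution:
y = (12) / 4 = 3
x = (0 - (3)*(3)) / 3 = -3

(-3, 3)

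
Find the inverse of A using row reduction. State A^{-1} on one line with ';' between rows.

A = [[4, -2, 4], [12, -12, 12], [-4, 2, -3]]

Gauss-Jordan on [A | I]:
R1 <- (1/4)*R1:  [    1  -1/2     1  |   1/4     0     0 ]
R2 <- R2 - (12)*R1:  [  0  -6   0  |  -3   1   0 ]
R3 <- R3 - (-4)*R1:  [ 0  0  1  |  1  0  1 ]
R2 <- (1/-6)*R2:  [    0     1     0  |   1/2  -1/6     0 ]
R1 <- R1 - (-1/2)*R2:  [     1      0      1  |    1/2  -1/12      0 ]
R1 <- R1 - (1)*R3:  [     1      0      0  |   -1/2  -1/12     -1 ]
Right block of [I | A^{-1}] is the inverse:
[ -1/2  -1/12  -1 ]
[  1/2   -1/6   0 ]
[    1      0   1 ]

inverse = [-1/2 -1/12 -1; 1/2 -1/6 0; 1 0 1]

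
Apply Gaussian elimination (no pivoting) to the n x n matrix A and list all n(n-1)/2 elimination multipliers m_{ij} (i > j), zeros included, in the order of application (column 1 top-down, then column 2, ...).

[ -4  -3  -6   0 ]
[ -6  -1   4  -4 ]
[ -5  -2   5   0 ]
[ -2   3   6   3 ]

multipliers: 3/2, 5/4, 1/2, 1/2, 9/7, -9/7

Forward elimination:
R2 <- R2 - (3/2)*R1:  [   0  7/2   13   -4 ]
R3 <- R3 - (5/4)*R1:  [    0   7/4  25/2     0 ]
R4 <- R4 - (1/2)*R1:  [   0  9/2    9    3 ]
R3 <- R3 - (1/2)*R2:  [ 0  0  6  2 ]
R4 <- R4 - (9/7)*R2:  [     0      0  -54/7   57/7 ]
R4 <- R4 - (-9/7)*R3:  [    0     0     0  75/7 ]
Multipliers (in order of application): m_{21} = 3/2, m_{31} = 5/4, m_{41} = 1/2, m_{32} = 1/2, m_{42} = 9/7, m_{43} = -9/7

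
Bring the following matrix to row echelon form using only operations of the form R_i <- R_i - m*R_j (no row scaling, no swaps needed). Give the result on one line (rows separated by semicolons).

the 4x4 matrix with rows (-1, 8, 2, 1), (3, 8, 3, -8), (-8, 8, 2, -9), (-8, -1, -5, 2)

Forward elimination:
R2 <- R2 - (-3)*R1:  [  0  32   9  -5 ]
R3 <- R3 - (8)*R1:  [   0  -56  -14  -17 ]
R4 <- R4 - (8)*R1:  [   0  -65  -21   -6 ]
R3 <- R3 - (-7/4)*R2:  [      0       0     7/4  -103/4 ]
R4 <- R4 - (-65/32)*R2:  [       0        0   -87/32  -517/32 ]
R4 <- R4 - (-87/56)*R3:  [        0         0         0  -3145/56 ]
Row echelon form:
[ -1   8    2         1 ]
[  0  32    9        -5 ]
[  0   0  7/4    -103/4 ]
[  0   0    0  -3145/56 ]

REF = [-1 8 2 1; 0 32 9 -5; 0 0 7/4 -103/4; 0 0 0 -3145/56]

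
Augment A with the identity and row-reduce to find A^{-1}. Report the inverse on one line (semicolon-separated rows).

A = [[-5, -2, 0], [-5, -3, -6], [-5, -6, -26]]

Gauss-Jordan on [A | I]:
R1 <- (1/-5)*R1:  [    1   2/5     0  |  -1/5     0     0 ]
R2 <- R2 - (-5)*R1:  [  0  -1  -6  |  -1   1   0 ]
R3 <- R3 - (-5)*R1:  [   0   -4  -26  |   -1    0    1 ]
R2 <- (1/-1)*R2:  [  0   1   6  |   1  -1   0 ]
R1 <- R1 - (2/5)*R2:  [     1      0  -12/5  |   -3/5    2/5      0 ]
R3 <- R3 - (-4)*R2:  [  0   0  -2  |   3  -4   1 ]
R3 <- (1/-2)*R3:  [    0     0     1  |  -3/2     2  -1/2 ]
R1 <- R1 - (-12/5)*R3:  [     1      0      0  |  -21/5   26/5   -6/5 ]
R2 <- R2 - (6)*R3:  [   0    1    0  |   10  -13    3 ]
Right block of [I | A^{-1}] is the inverse:
[ -21/5  26/5  -6/5 ]
[    10   -13     3 ]
[  -3/2     2  -1/2 ]

inverse = [-21/5 26/5 -6/5; 10 -13 3; -3/2 2 -1/2]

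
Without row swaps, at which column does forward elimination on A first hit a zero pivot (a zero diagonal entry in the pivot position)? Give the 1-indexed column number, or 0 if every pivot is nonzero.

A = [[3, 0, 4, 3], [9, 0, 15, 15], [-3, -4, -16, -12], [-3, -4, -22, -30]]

Naive forward elimination:
R2 <- R2 - (3)*R1:  [ 0  0  3  6 ]
R3 <- R3 - (-1)*R1:  [   0   -4  -12   -9 ]
R4 <- R4 - (-1)*R1:  [   0   -4  -18  -27 ]
Matrix at this point:
[ 3   0    4    3 ]
[ 0   0    3    6 ]
[ 0  -4  -12   -9 ]
[ 0  -4  -18  -27 ]
Pivot entry (2,2) is zero but row 3 has -4 in column 2 -> naive elimination stops; a row interchange (e.g. R2 <-> R3) would be required here.

first zero-pivot column = 2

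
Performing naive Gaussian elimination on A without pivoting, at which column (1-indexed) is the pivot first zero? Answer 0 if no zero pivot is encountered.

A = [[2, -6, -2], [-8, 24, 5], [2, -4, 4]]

Naive forward elimination:
R2 <- R2 - (-4)*R1:  [  0   0  -3 ]
R3 <- R3 - (1)*R1:  [ 0  2  6 ]
Matrix at this point:
[ 2  -6  -2 ]
[ 0   0  -3 ]
[ 0   2   6 ]
Pivot entry (2,2) is zero but row 3 has 2 in column 2 -> naive elimination stops; a row interchange (e.g. R2 <-> R3) would be required here.

first zero-pivot column = 2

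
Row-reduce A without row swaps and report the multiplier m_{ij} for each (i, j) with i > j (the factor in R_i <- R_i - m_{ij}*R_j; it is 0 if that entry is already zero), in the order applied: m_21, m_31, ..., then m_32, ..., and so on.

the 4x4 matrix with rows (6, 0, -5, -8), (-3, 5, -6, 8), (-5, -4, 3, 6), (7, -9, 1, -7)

Forward elimination:
R2 <- R2 - (-1/2)*R1:  [     0      5  -17/2      4 ]
R3 <- R3 - (-5/6)*R1:  [    0    -4  -7/6  -2/3 ]
R4 <- R4 - (7/6)*R1:  [    0    -9  41/6   7/3 ]
R3 <- R3 - (-4/5)*R2:  [       0        0  -239/30    38/15 ]
R4 <- R4 - (-9/5)*R2:  [       0        0  -127/15   143/15 ]
R4 <- R4 - (254/239)*R3:  [        0         0         0  1635/239 ]
Multipliers (in order of application): m_{21} = -1/2, m_{31} = -5/6, m_{41} = 7/6, m_{32} = -4/5, m_{42} = -9/5, m_{43} = 254/239

multipliers: -1/2, -5/6, 7/6, -4/5, -9/5, 254/239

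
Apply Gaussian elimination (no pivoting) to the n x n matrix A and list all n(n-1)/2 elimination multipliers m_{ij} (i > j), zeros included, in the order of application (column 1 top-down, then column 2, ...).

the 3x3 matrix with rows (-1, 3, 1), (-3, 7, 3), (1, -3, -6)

multipliers: 3, -1, 0

Forward elimination:
R2 <- R2 - (3)*R1:  [  0  -2   0 ]
R3 <- R3 - (-1)*R1:  [  0   0  -5 ]
R3: entry in column 2 is already 0 -> m_{32} = 0 (no row operation needed)
Multipliers (in order of application): m_{21} = 3, m_{31} = -1, m_{32} = 0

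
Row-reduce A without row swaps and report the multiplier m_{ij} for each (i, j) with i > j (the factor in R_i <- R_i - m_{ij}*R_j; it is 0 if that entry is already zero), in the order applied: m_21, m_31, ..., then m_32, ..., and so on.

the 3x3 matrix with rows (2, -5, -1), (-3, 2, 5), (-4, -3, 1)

multipliers: -3/2, -2, 26/11

Forward elimination:
R2 <- R2 - (-3/2)*R1:  [     0  -11/2    7/2 ]
R3 <- R3 - (-2)*R1:  [   0  -13   -1 ]
R3 <- R3 - (26/11)*R2:  [       0        0  -102/11 ]
Multipliers (in order of application): m_{21} = -3/2, m_{31} = -2, m_{32} = 26/11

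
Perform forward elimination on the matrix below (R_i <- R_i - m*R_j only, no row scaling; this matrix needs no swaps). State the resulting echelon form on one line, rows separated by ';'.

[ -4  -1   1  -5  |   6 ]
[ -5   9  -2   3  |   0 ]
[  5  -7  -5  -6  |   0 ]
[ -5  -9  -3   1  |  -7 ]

Forward elimination:
R2 <- R2 - (5/4)*R1:  [     0   41/4  -13/4   37/4  -15/2 ]
R3 <- R3 - (-5/4)*R1:  [     0  -33/4  -15/4  -49/4   15/2 ]
R4 <- R4 - (5/4)*R1:  [     0  -31/4  -17/4   29/4  -29/2 ]
R3 <- R3 - (-33/41)*R2:  [       0        0  -261/41  -197/41    60/41 ]
R4 <- R4 - (-31/41)*R2:  [       0        0  -275/41   584/41  -827/41 ]
R4 <- R4 - (275/261)*R3:  [        0         0         0  5039/261  -1889/87 ]
Row echelon form:
[ -4    -1        1        -5  |         6 ]
[  0  41/4    -13/4      37/4  |     -15/2 ]
[  0     0  -261/41   -197/41  |     60/41 ]
[  0     0        0  5039/261  |  -1889/87 ]

REF = [-4 -1 1 -5 6; 0 41/4 -13/4 37/4 -15/2; 0 0 -261/41 -197/41 60/41; 0 0 0 5039/261 -1889/87]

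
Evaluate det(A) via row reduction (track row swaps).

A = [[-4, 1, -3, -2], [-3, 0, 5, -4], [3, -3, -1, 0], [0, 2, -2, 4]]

det(A) = -112

Forward elimination:
R2 <- R2 - (3/4)*R1:  [    0  -3/4  29/4  -5/2 ]
R3 <- R3 - (-3/4)*R1:  [     0   -9/4  -13/4   -3/2 ]
R3 <- R3 - (3)*R2:  [   0    0  -25    6 ]
R4 <- R4 - (-8/3)*R2:  [    0     0  52/3  -8/3 ]
R4 <- R4 - (-52/75)*R3:  [      0       0       0  112/75 ]
Upper-triangular form:
[ -4     1    -3      -2 ]
[  0  -3/4  29/4    -5/2 ]
[  0     0   -25       6 ]
[  0     0     0  112/75 ]
det(A) = (-1)^0 * (-4) * (-3/4) * (-25) * (112/75) = -112  (0 row swaps -> sign +1)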